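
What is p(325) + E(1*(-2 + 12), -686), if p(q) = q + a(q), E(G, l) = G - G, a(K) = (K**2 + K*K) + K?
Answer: 211900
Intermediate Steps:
a(K) = K + 2*K**2 (a(K) = (K**2 + K**2) + K = 2*K**2 + K = K + 2*K**2)
E(G, l) = 0
p(q) = q + q*(1 + 2*q)
p(325) + E(1*(-2 + 12), -686) = 2*325*(1 + 325) + 0 = 2*325*326 + 0 = 211900 + 0 = 211900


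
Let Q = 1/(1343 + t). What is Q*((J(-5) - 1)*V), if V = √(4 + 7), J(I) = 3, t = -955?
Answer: √11/194 ≈ 0.017096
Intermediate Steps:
V = √11 ≈ 3.3166
Q = 1/388 (Q = 1/(1343 - 955) = 1/388 ≈ 0.0025773)
Q*((J(-5) - 1)*V) = ((3 - 1)*√11)/388 = (2*√11)/388 = √11/194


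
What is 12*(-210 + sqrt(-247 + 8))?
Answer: -2520 + 12*I*sqrt(239) ≈ -2520.0 + 185.52*I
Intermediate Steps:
12*(-210 + sqrt(-247 + 8)) = 12*(-210 + sqrt(-239)) = 12*(-210 + I*sqrt(239)) = -2520 + 12*I*sqrt(239)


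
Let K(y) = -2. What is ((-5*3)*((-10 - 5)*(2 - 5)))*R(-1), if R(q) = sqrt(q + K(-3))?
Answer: -675*I*sqrt(3) ≈ -1169.1*I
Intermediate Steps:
R(q) = sqrt(-2 + q) (R(q) = sqrt(q - 2) = sqrt(-2 + q))
((-5*3)*((-10 - 5)*(2 - 5)))*R(-1) = ((-5*3)*((-10 - 5)*(2 - 5)))*sqrt(-2 - 1) = (-(-225)*(-3))*sqrt(-3) = (-15*45)*(I*sqrt(3)) = -675*I*sqrt(3)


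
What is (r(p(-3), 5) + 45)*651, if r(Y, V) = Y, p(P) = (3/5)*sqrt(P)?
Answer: 29295 + 1953*I*sqrt(3)/5 ≈ 29295.0 + 676.54*I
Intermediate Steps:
p(P) = 3*sqrt(P)/5 (p(P) = (3*(1/5))*sqrt(P) = 3*sqrt(P)/5)
(r(p(-3), 5) + 45)*651 = (3*sqrt(-3)/5 + 45)*651 = (3*(I*sqrt(3))/5 + 45)*651 = (3*I*sqrt(3)/5 + 45)*651 = (45 + 3*I*sqrt(3)/5)*651 = 29295 + 1953*I*sqrt(3)/5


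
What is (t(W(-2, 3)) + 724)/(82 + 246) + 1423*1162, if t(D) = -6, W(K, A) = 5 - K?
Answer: 271178623/164 ≈ 1.6535e+6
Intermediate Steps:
(t(W(-2, 3)) + 724)/(82 + 246) + 1423*1162 = (-6 + 724)/(82 + 246) + 1423*1162 = 718/328 + 1653526 = 718*(1/328) + 1653526 = 359/164 + 1653526 = 271178623/164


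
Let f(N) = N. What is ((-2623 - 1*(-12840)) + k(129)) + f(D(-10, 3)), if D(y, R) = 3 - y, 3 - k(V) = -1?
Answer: 10234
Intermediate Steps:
k(V) = 4 (k(V) = 3 - 1*(-1) = 3 + 1 = 4)
((-2623 - 1*(-12840)) + k(129)) + f(D(-10, 3)) = ((-2623 - 1*(-12840)) + 4) + (3 - 1*(-10)) = ((-2623 + 12840) + 4) + (3 + 10) = (10217 + 4) + 13 = 10221 + 13 = 10234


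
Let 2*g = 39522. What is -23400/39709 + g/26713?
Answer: 159605349/1060746517 ≈ 0.15047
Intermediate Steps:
g = 19761 (g = (½)*39522 = 19761)
-23400/39709 + g/26713 = -23400/39709 + 19761/26713 = 159605349/1060746517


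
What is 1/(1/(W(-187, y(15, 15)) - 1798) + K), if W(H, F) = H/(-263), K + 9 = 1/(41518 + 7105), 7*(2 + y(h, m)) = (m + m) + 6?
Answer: -22983460001/206863455171 ≈ -0.11110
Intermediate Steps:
y(h, m) = -8/7 + 2*m/7 (y(h, m) = -2 + ((m + m) + 6)/7 = -2 + (2*m + 6)/7 = -2 + (6 + 2*m)/7 = -2 + (6/7 + 2*m/7) = -8/7 + 2*m/7)
K = -437606/48623 (K = -9 + 1/(41518 + 7105) = -9 + 1/48623 = -437606/48623 ≈ -9.0000)
W(H, F) = -H/263 (W(H, F) = H*(-1/263) = -H/263)
1/(1/(W(-187, y(15, 15)) - 1798) + K) = 1/(1/(-1/263*(-187) - 1798) - 437606/48623) = 1/(1/(187/263 - 1798) - 437606/48623) = 1/(1/(-472687/263) - 437606/48623) = 1/(-263/472687 - 437606/48623) = 1/(-206863455171/22983460001) = -22983460001/206863455171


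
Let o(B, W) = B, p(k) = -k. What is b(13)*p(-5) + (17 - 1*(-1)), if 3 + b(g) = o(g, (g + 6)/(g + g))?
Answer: 68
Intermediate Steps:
b(g) = -3 + g
b(13)*p(-5) + (17 - 1*(-1)) = (-3 + 13)*(-1*(-5)) + (17 - 1*(-1)) = 10*5 + (17 + 1) = 50 + 18 = 68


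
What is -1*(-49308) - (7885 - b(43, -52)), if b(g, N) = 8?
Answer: 41431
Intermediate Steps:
-1*(-49308) - (7885 - b(43, -52)) = -1*(-49308) - (7885 - 1*8) = 49308 - (7885 - 8) = 49308 - 1*7877 = 49308 - 7877 = 41431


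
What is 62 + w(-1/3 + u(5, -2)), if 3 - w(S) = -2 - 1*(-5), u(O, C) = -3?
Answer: 62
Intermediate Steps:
w(S) = 0 (w(S) = 3 - (-2 - 1*(-5)) = 3 - (-2 + 5) = 3 - 1*3 = 3 - 3 = 0)
62 + w(-1/3 + u(5, -2)) = 62 + 0 = 62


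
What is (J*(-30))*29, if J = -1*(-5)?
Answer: -4350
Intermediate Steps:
J = 5
(J*(-30))*29 = (5*(-30))*29 = -150*29 = -4350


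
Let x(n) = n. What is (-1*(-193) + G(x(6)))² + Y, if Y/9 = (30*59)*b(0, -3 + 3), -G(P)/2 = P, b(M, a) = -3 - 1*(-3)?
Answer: 32761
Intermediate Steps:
b(M, a) = 0 (b(M, a) = -3 + 3 = 0)
G(P) = -2*P
Y = 0 (Y = 9*((30*59)*0) = 9*(1770*0) = 9*0 = 0)
(-1*(-193) + G(x(6)))² + Y = (-1*(-193) - 2*6)² + 0 = (193 - 12)² + 0 = 181² + 0 = 32761 + 0 = 32761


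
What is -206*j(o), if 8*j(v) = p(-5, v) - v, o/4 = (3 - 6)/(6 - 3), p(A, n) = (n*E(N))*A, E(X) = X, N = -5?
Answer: 2472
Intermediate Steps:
p(A, n) = -5*A*n (p(A, n) = (n*(-5))*A = (-5*n)*A = -5*A*n)
o = -4 (o = 4*((3 - 6)/(6 - 3)) = 4*(-3/3) = 4*(-3*⅓) = 4*(-1) = -4)
j(v) = 3*v (j(v) = (-5*(-5)*v - v)/8 = (25*v - v)/8 = (24*v)/8 = 3*v)
-206*j(o) = -618*(-4) = -206*(-12) = 2472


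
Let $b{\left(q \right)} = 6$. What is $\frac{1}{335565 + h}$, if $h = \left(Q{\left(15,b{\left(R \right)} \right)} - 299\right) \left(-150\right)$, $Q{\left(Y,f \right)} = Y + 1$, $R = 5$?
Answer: $\frac{1}{378015} \approx 2.6454 \cdot 10^{-6}$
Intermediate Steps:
$Q{\left(Y,f \right)} = 1 + Y$
$h = 42450$ ($h = \left(\left(1 + 15\right) - 299\right) \left(-150\right) = \left(16 - 299\right) \left(-150\right) = \left(-283\right) \left(-150\right) = 42450$)
$\frac{1}{335565 + h} = \frac{1}{335565 + 42450} = \frac{1}{378015}$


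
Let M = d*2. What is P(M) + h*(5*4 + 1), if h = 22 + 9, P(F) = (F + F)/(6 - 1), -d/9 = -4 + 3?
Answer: 3291/5 ≈ 658.20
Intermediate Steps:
d = 9 (d = -9*(-4 + 3) = -9*(-1) = 9)
M = 18 (M = 9*2 = 18)
P(F) = 2*F/5 (P(F) = (2*F)/5 = (2*F)*(⅕) = 2*F/5)
h = 31
P(M) + h*(5*4 + 1) = (⅖)*18 + 31*(5*4 + 1) = 36/5 + 31*(20 + 1) = 36/5 + 31*21 = 36/5 + 651 = 3291/5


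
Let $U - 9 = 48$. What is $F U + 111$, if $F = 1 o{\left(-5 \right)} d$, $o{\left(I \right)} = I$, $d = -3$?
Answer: $966$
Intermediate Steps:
$U = 57$ ($U = 9 + 48 = 57$)
$F = 15$ ($F = 1 \left(-5\right) \left(-3\right) = \left(-5\right) \left(-3\right) = 15$)
$F U + 111 = 15 \cdot 57 + 111 = 855 + 111 = 966$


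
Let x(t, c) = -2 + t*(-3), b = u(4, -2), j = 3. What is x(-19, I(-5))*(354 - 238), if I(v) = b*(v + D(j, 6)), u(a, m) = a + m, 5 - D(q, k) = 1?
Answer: 6380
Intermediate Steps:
D(q, k) = 4 (D(q, k) = 5 - 1*1 = 5 - 1 = 4)
b = 2 (b = 4 - 2 = 2)
I(v) = 8 + 2*v (I(v) = 2*(v + 4) = 2*(4 + v) = 8 + 2*v)
x(t, c) = -2 - 3*t
x(-19, I(-5))*(354 - 238) = (-2 - 3*(-19))*(354 - 238) = (-2 + 57)*116 = 55*116 = 6380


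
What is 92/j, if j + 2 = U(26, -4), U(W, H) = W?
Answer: 23/6 ≈ 3.8333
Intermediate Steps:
j = 24 (j = -2 + 26 = 24)
92/j = 92/24 = 92*(1/24) = 23/6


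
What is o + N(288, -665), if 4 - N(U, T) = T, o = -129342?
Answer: -128673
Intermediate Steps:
N(U, T) = 4 - T
o + N(288, -665) = -129342 + (4 - 1*(-665)) = -129342 + (4 + 665) = -129342 + 669 = -128673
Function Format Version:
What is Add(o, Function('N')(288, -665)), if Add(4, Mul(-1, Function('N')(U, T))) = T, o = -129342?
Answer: -128673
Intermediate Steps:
Function('N')(U, T) = Add(4, Mul(-1, T))
Add(o, Function('N')(288, -665)) = Add(-129342, Add(4, Mul(-1, -665))) = Add(-129342, Add(4, 665)) = Add(-129342, 669) = -128673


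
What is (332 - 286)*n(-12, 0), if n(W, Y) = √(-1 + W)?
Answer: 46*I*√13 ≈ 165.86*I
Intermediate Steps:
(332 - 286)*n(-12, 0) = (332 - 286)*√(-1 - 12) = 46*√(-13) = 46*(I*√13) = 46*I*√13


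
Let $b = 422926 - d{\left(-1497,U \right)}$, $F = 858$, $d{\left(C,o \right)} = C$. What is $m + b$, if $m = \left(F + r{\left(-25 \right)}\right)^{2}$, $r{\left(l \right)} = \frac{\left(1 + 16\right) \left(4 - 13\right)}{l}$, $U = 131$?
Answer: $\frac{731953984}{625} \approx 1.1711 \cdot 10^{6}$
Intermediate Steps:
$r{\left(l \right)} = - \frac{153}{l}$ ($r{\left(l \right)} = \frac{17 \left(-9\right)}{l} = - \frac{153}{l}$)
$b = 424423$ ($b = 422926 - -1497 = 422926 + 1497 = 424423$)
$m = \frac{466689609}{625}$ ($m = \left(858 - \frac{153}{-25}\right)^{2} = \left(858 - - \frac{153}{25}\right)^{2} = \left(858 + \frac{153}{25}\right)^{2} = \left(\frac{21603}{25}\right)^{2} = \frac{466689609}{625} \approx 7.467 \cdot 10^{5}$)
$m + b = \frac{466689609}{625} + 424423 = \frac{731953984}{625}$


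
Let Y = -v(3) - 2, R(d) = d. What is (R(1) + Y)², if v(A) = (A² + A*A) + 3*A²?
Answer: 2116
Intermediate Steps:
v(A) = 5*A² (v(A) = (A² + A²) + 3*A² = 2*A² + 3*A² = 5*A²)
Y = -47 (Y = -5*3² - 2 = -5*9 - 2 = -1*45 - 2 = -45 - 2 = -47)
(R(1) + Y)² = (1 - 47)² = (-46)² = 2116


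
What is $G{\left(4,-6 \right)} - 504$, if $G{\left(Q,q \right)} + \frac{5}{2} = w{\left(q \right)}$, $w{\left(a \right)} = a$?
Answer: $- \frac{1025}{2} \approx -512.5$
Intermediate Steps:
$G{\left(Q,q \right)} = - \frac{5}{2} + q$
$G{\left(4,-6 \right)} - 504 = \left(- \frac{5}{2} - 6\right) - 504 = - \frac{17}{2} - 504 = - \frac{1025}{2}$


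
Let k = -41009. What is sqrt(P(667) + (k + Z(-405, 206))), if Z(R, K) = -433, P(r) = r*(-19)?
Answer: I*sqrt(54115) ≈ 232.63*I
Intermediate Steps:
P(r) = -19*r
sqrt(P(667) + (k + Z(-405, 206))) = sqrt(-19*667 + (-41009 - 433)) = sqrt(-12673 - 41442) = sqrt(-54115) = I*sqrt(54115)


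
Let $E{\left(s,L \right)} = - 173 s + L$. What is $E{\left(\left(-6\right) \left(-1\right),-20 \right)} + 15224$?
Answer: $14166$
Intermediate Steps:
$E{\left(s,L \right)} = L - 173 s$
$E{\left(\left(-6\right) \left(-1\right),-20 \right)} + 15224 = \left(-20 - 173 \left(\left(-6\right) \left(-1\right)\right)\right) + 15224 = \left(-20 - 1038\right) + 15224 = -1058 + 15224 = 14166$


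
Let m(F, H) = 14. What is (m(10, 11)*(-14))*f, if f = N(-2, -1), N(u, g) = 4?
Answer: -784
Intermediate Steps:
f = 4
(m(10, 11)*(-14))*f = (14*(-14))*4 = -196*4 = -784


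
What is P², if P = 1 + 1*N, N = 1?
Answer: 4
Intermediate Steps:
P = 2 (P = 1 + 1*1 = 1 + 1 = 2)
P² = 2² = 4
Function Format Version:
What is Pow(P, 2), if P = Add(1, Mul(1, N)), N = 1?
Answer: 4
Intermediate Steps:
P = 2 (P = Add(1, Mul(1, 1)) = Add(1, 1) = 2)
Pow(P, 2) = Pow(2, 2) = 4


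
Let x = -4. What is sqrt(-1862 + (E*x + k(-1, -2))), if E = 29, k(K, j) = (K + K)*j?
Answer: I*sqrt(1974) ≈ 44.43*I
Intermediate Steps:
k(K, j) = 2*K*j (k(K, j) = (2*K)*j = 2*K*j)
sqrt(-1862 + (E*x + k(-1, -2))) = sqrt(-1862 + (29*(-4) + 2*(-1)*(-2))) = sqrt(-1862 + (-116 + 4)) = sqrt(-1862 - 112) = sqrt(-1974) = I*sqrt(1974)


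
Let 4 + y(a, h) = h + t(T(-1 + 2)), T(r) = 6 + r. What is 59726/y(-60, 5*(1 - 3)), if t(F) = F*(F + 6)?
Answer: 59726/77 ≈ 775.66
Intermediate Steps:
t(F) = F*(6 + F)
y(a, h) = 87 + h (y(a, h) = -4 + (h + (6 + (-1 + 2))*(6 + (6 + (-1 + 2)))) = -4 + (h + (6 + 1)*(6 + (6 + 1))) = -4 + (h + 7*(6 + 7)) = -4 + (h + 7*13) = -4 + (h + 91) = -4 + (91 + h) = 87 + h)
59726/y(-60, 5*(1 - 3)) = 59726/(87 + 5*(1 - 3)) = 59726/(87 + 5*(-2)) = 59726/(87 - 10) = 59726/77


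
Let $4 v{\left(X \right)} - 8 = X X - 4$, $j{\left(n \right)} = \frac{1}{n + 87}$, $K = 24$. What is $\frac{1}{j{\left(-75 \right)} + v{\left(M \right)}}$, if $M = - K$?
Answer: $\frac{12}{1741} \approx 0.0068926$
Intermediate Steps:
$j{\left(n \right)} = \frac{1}{87 + n}$
$M = -24$ ($M = \left(-1\right) 24 = -24$)
$v{\left(X \right)} = 1 + \frac{X^{2}}{4}$ ($v{\left(X \right)} = 2 + \frac{X X - 4}{4} = 2 + \frac{X^{2} - 4}{4} = 2 + \frac{-4 + X^{2}}{4} = 2 + \left(-1 + \frac{X^{2}}{4}\right) = 1 + \frac{X^{2}}{4}$)
$\frac{1}{j{\left(-75 \right)} + v{\left(M \right)}} = \frac{1}{\frac{1}{87 - 75} + \left(1 + \frac{\left(-24\right)^{2}}{4}\right)} = \frac{1}{\frac{1}{12} + \left(1 + \frac{1}{4} \cdot 576\right)} = \frac{1}{\frac{1}{12} + \left(1 + 144\right)} = \frac{1}{\frac{1}{12} + 145} = \frac{1}{\frac{1741}{12}} = \frac{12}{1741}$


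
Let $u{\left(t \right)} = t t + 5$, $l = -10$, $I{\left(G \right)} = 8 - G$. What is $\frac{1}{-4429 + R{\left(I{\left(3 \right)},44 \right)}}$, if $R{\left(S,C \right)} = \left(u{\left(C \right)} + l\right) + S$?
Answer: $- \frac{1}{2493} \approx -0.00040112$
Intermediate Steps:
$u{\left(t \right)} = 5 + t^{2}$ ($u{\left(t \right)} = t^{2} + 5 = 5 + t^{2}$)
$R{\left(S,C \right)} = -5 + S + C^{2}$ ($R{\left(S,C \right)} = \left(\left(5 + C^{2}\right) - 10\right) + S = \left(-5 + C^{2}\right) + S = -5 + S + C^{2}$)
$\frac{1}{-4429 + R{\left(I{\left(3 \right)},44 \right)}} = \frac{1}{-4429 + \left(-5 + \left(8 - 3\right) + 44^{2}\right)} = \frac{1}{-4429 + \left(-5 + \left(8 - 3\right) + 1936\right)} = \frac{1}{-4429 + \left(-5 + 5 + 1936\right)} = \frac{1}{-4429 + 1936} = \frac{1}{-2493} = - \frac{1}{2493}$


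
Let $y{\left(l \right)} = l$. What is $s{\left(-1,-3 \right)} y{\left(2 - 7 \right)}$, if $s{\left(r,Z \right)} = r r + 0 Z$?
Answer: $-5$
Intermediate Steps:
$s{\left(r,Z \right)} = r^{2}$ ($s{\left(r,Z \right)} = r^{2} + 0 = r^{2}$)
$s{\left(-1,-3 \right)} y{\left(2 - 7 \right)} = \left(-1\right)^{2} \left(2 - 7\right) = 1 \left(2 - 7\right) = 1 \left(-5\right) = -5$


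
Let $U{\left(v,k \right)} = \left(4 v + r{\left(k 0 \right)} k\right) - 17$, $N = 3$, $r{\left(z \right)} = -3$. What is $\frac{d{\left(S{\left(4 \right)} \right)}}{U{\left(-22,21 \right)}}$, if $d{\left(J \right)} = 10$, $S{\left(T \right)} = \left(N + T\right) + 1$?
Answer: $- \frac{5}{84} \approx -0.059524$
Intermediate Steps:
$S{\left(T \right)} = 4 + T$ ($S{\left(T \right)} = \left(3 + T\right) + 1 = 4 + T$)
$U{\left(v,k \right)} = -17 - 3 k + 4 v$ ($U{\left(v,k \right)} = \left(4 v - 3 k\right) - 17 = \left(- 3 k + 4 v\right) - 17 = -17 - 3 k + 4 v$)
$\frac{d{\left(S{\left(4 \right)} \right)}}{U{\left(-22,21 \right)}} = \frac{10}{-17 - 63 + 4 \left(-22\right)} = \frac{10}{-17 - 63 - 88} = \frac{10}{-168} = 10 \left(- \frac{1}{168}\right) = - \frac{5}{84}$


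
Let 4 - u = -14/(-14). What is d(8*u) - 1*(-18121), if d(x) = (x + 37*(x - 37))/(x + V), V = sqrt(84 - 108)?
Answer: 452568/25 + 457*I*sqrt(6)/300 ≈ 18103.0 + 3.7314*I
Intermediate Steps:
V = 2*I*sqrt(6) (V = sqrt(-24) = 2*I*sqrt(6) ≈ 4.899*I)
u = 3 (u = 4 - (-14)/(-14) = 4 - (-14)*(-1)/14 = 4 - 1*1 = 4 - 1 = 3)
d(x) = (-1369 + 38*x)/(x + 2*I*sqrt(6)) (d(x) = (x + 37*(x - 37))/(x + 2*I*sqrt(6)) = (x + 37*(-37 + x))/(x + 2*I*sqrt(6)) = (x + (-1369 + 37*x))/(x + 2*I*sqrt(6)) = (-1369 + 38*x)/(x + 2*I*sqrt(6)))
d(8*u) - 1*(-18121) = (-1369 + 38*(8*3))/(8*3 + 2*I*sqrt(6)) - 1*(-18121) = (-1369 + 38*24)/(24 + 2*I*sqrt(6)) + 18121 = (-1369 + 912)/(24 + 2*I*sqrt(6)) + 18121 = -457/(24 + 2*I*sqrt(6)) + 18121 = 18121 - 457/(24 + 2*I*sqrt(6))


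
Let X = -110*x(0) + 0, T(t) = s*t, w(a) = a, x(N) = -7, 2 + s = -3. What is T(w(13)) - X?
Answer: -835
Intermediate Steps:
s = -5 (s = -2 - 3 = -5)
T(t) = -5*t
X = 770 (X = -110*(-7) + 0 = 770 + 0 = 770)
T(w(13)) - X = -5*13 - 1*770 = -65 - 770 = -835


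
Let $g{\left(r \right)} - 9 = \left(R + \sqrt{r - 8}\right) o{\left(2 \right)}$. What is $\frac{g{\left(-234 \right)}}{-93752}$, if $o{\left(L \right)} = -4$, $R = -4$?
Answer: $- \frac{25}{93752} + \frac{11 i \sqrt{2}}{23438} \approx -0.00026666 + 0.00066372 i$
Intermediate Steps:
$g{\left(r \right)} = 25 - 4 \sqrt{-8 + r}$ ($g{\left(r \right)} = 9 + \left(-4 + \sqrt{r - 8}\right) \left(-4\right) = 9 + \left(-4 + \sqrt{-8 + r}\right) \left(-4\right) = 9 - \left(-16 + 4 \sqrt{-8 + r}\right) = 25 - 4 \sqrt{-8 + r}$)
$\frac{g{\left(-234 \right)}}{-93752} = \frac{25 - 4 \sqrt{-8 - 234}}{-93752} = \left(25 - 4 \sqrt{-242}\right) \left(- \frac{1}{93752}\right) = \left(25 - 4 \cdot 11 i \sqrt{2}\right) \left(- \frac{1}{93752}\right) = \left(25 - 44 i \sqrt{2}\right) \left(- \frac{1}{93752}\right) = - \frac{25}{93752} + \frac{11 i \sqrt{2}}{23438}$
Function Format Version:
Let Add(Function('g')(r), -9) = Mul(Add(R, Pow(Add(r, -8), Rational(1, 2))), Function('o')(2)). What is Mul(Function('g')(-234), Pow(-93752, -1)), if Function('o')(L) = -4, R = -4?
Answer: Add(Rational(-25, 93752), Mul(Rational(11, 23438), I, Pow(2, Rational(1, 2)))) ≈ Add(-0.00026666, Mul(0.00066372, I))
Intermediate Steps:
Function('g')(r) = Add(25, Mul(-4, Pow(Add(-8, r), Rational(1, 2)))) (Function('g')(r) = Add(9, Mul(Add(-4, Pow(Add(r, -8), Rational(1, 2))), -4)) = Add(9, Mul(Add(-4, Pow(Add(-8, r), Rational(1, 2))), -4)) = Add(9, Add(16, Mul(-4, Pow(Add(-8, r), Rational(1, 2))))) = Add(25, Mul(-4, Pow(Add(-8, r), Rational(1, 2)))))
Mul(Function('g')(-234), Pow(-93752, -1)) = Mul(Add(25, Mul(-4, Pow(Add(-8, -234), Rational(1, 2)))), Pow(-93752, -1)) = Mul(Add(25, Mul(-4, Pow(-242, Rational(1, 2)))), Rational(-1, 93752)) = Mul(Add(25, Mul(-4, Mul(11, I, Pow(2, Rational(1, 2))))), Rational(-1, 93752)) = Mul(Add(25, Mul(-44, I, Pow(2, Rational(1, 2)))), Rational(-1, 93752)) = Add(Rational(-25, 93752), Mul(Rational(11, 23438), I, Pow(2, Rational(1, 2))))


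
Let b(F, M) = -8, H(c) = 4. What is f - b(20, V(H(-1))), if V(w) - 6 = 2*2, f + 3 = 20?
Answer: 25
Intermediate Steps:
f = 17 (f = -3 + 20 = 17)
V(w) = 10 (V(w) = 6 + 2*2 = 6 + 4 = 10)
f - b(20, V(H(-1))) = 17 - 1*(-8) = 17 + 8 = 25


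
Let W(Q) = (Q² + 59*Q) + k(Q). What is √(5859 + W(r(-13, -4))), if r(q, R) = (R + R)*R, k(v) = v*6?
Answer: √8963 ≈ 94.673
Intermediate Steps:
k(v) = 6*v
r(q, R) = 2*R² (r(q, R) = (2*R)*R = 2*R²)
W(Q) = Q² + 65*Q (W(Q) = (Q² + 59*Q) + 6*Q = Q² + 65*Q)
√(5859 + W(r(-13, -4))) = √(5859 + (2*(-4)²)*(65 + 2*(-4)²)) = √(5859 + (2*16)*(65 + 2*16)) = √(5859 + 32*(65 + 32)) = √(5859 + 32*97) = √(5859 + 3104) = √8963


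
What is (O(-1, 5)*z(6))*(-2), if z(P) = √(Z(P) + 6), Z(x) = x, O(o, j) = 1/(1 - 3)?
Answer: 2*√3 ≈ 3.4641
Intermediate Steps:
O(o, j) = -½ (O(o, j) = 1/(-2) = -½)
z(P) = √(6 + P) (z(P) = √(P + 6) = √(6 + P))
(O(-1, 5)*z(6))*(-2) = -√(6 + 6)/2*(-2) = -√3*(-2) = 2*√3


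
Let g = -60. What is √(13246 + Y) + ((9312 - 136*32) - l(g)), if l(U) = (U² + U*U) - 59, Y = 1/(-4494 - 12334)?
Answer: -2181 + √937755811209/8414 ≈ -2065.9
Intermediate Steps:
Y = -1/16828 (Y = 1/(-16828) = -1/16828 ≈ -5.9425e-5)
l(U) = -59 + 2*U² (l(U) = (U² + U²) - 59 = 2*U² - 59 = -59 + 2*U²)
√(13246 + Y) + ((9312 - 136*32) - l(g)) = √(13246 - 1/16828) + ((9312 - 136*32) - (-59 + 2*(-60)²)) = √(222903687/16828) + ((9312 - 4352) - (-59 + 2*3600)) = √937755811209/8414 + (4960 - (-59 + 7200)) = √937755811209/8414 + (4960 - 1*7141) = √937755811209/8414 + (4960 - 7141) = √937755811209/8414 - 2181 = -2181 + √937755811209/8414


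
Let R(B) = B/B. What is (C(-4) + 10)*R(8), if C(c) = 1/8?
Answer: 81/8 ≈ 10.125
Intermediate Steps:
R(B) = 1
C(c) = ⅛
(C(-4) + 10)*R(8) = (⅛ + 10)*1 = (81/8)*1 = 81/8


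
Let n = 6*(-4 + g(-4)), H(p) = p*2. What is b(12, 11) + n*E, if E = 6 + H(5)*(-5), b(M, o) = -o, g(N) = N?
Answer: 2101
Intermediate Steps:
H(p) = 2*p
E = -44 (E = 6 + (2*5)*(-5) = 6 + 10*(-5) = 6 - 50 = -44)
n = -48 (n = 6*(-4 - 4) = 6*(-8) = -48)
b(12, 11) + n*E = -1*11 - 48*(-44) = -11 + 2112 = 2101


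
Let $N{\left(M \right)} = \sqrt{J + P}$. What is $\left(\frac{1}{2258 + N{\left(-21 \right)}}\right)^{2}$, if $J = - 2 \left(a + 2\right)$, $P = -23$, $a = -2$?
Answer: $\frac{1}{\left(2258 + i \sqrt{23}\right)^{2}} \approx 1.9613 \cdot 10^{-7} - 8.331 \cdot 10^{-10} i$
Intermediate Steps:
$J = 0$ ($J = - 2 \left(-2 + 2\right) = \left(-2\right) 0 = 0$)
$N{\left(M \right)} = i \sqrt{23}$ ($N{\left(M \right)} = \sqrt{0 - 23} = \sqrt{-23} = i \sqrt{23}$)
$\left(\frac{1}{2258 + N{\left(-21 \right)}}\right)^{2} = \left(\frac{1}{2258 + i \sqrt{23}}\right)^{2} = \frac{1}{\left(2258 + i \sqrt{23}\right)^{2}}$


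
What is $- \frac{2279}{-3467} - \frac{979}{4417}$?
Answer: $\frac{6672150}{15313739} \approx 0.4357$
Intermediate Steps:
$- \frac{2279}{-3467} - \frac{979}{4417} = \left(-2279\right) \left(- \frac{1}{3467}\right) - \frac{979}{4417} = \frac{2279}{3467} - \frac{979}{4417} = \frac{6672150}{15313739}$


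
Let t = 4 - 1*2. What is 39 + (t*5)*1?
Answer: 49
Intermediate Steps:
t = 2 (t = 4 - 2 = 2)
39 + (t*5)*1 = 39 + (2*5)*1 = 39 + 10*1 = 39 + 10 = 49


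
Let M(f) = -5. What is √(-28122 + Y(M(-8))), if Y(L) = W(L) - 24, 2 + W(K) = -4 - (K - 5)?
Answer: I*√28142 ≈ 167.76*I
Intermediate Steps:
W(K) = -1 - K (W(K) = -2 + (-4 - (K - 5)) = -2 + (-4 - (-5 + K)) = -2 + (-4 + (5 - K)) = -2 + (1 - K) = -1 - K)
Y(L) = -25 - L (Y(L) = (-1 - L) - 24 = -25 - L)
√(-28122 + Y(M(-8))) = √(-28122 + (-25 - 1*(-5))) = √(-28122 + (-25 + 5)) = √(-28122 - 20) = √(-28142) = I*√28142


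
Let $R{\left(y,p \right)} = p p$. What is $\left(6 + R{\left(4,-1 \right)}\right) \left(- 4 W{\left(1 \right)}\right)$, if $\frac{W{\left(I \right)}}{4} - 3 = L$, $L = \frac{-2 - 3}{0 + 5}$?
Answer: $-224$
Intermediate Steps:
$R{\left(y,p \right)} = p^{2}$
$L = -1$ ($L = - \frac{5}{5} = \left(-5\right) \frac{1}{5} = -1$)
$W{\left(I \right)} = 8$ ($W{\left(I \right)} = 12 + 4 \left(-1\right) = 12 - 4 = 8$)
$\left(6 + R{\left(4,-1 \right)}\right) \left(- 4 W{\left(1 \right)}\right) = \left(6 + \left(-1\right)^{2}\right) \left(\left(-4\right) 8\right) = \left(6 + 1\right) \left(-32\right) = 7 \left(-32\right) = -224$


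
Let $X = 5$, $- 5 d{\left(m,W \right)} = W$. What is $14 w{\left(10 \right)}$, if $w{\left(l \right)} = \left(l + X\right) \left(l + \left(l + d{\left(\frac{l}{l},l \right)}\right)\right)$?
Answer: $3780$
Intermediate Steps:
$d{\left(m,W \right)} = - \frac{W}{5}$
$w{\left(l \right)} = \frac{9 l \left(5 + l\right)}{5}$ ($w{\left(l \right)} = \left(l + 5\right) \left(l + \left(l - \frac{l}{5}\right)\right) = \left(5 + l\right) \left(l + \frac{4 l}{5}\right) = \left(5 + l\right) \frac{9 l}{5} = \frac{9 l \left(5 + l\right)}{5}$)
$14 w{\left(10 \right)} = 14 \cdot \frac{9}{5} \cdot 10 \left(5 + 10\right) = 14 \cdot \frac{9}{5} \cdot 10 \cdot 15 = 14 \cdot 270 = 3780$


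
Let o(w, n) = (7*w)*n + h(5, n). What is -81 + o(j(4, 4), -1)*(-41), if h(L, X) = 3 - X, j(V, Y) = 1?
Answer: 42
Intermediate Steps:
o(w, n) = 3 - n + 7*n*w (o(w, n) = (7*w)*n + (3 - n) = 7*n*w + (3 - n) = 3 - n + 7*n*w)
-81 + o(j(4, 4), -1)*(-41) = -81 + (3 - 1*(-1) + 7*(-1)*1)*(-41) = -81 + (3 + 1 - 7)*(-41) = -81 - 3*(-41) = -81 + 123 = 42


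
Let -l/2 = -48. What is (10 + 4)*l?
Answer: 1344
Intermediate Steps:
l = 96 (l = -2*(-48) = 96)
(10 + 4)*l = (10 + 4)*96 = 14*96 = 1344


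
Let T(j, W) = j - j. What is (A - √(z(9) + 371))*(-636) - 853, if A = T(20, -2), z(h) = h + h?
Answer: -853 + 636*√389 ≈ 11691.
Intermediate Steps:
z(h) = 2*h
T(j, W) = 0
A = 0
(A - √(z(9) + 371))*(-636) - 853 = (0 - √(2*9 + 371))*(-636) - 853 = (0 - √(18 + 371))*(-636) - 853 = (0 - √389)*(-636) - 853 = -√389*(-636) - 853 = 636*√389 - 853 = -853 + 636*√389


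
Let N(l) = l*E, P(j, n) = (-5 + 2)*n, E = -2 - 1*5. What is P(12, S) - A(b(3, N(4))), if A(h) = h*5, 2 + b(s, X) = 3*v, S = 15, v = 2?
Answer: -65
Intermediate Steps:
E = -7 (E = -2 - 5 = -7)
P(j, n) = -3*n
N(l) = -7*l (N(l) = l*(-7) = -7*l)
b(s, X) = 4 (b(s, X) = -2 + 3*2 = -2 + 6 = 4)
A(h) = 5*h
P(12, S) - A(b(3, N(4))) = -3*15 - 5*4 = -45 - 1*20 = -45 - 20 = -65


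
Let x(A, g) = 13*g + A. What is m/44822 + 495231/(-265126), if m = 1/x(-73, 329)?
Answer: -46658606507401/24979069856344 ≈ -1.8679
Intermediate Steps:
x(A, g) = A + 13*g
m = 1/4204 (m = 1/(-73 + 13*329) = 1/(-73 + 4277) = 1/4204 ≈ 0.00023787)
m/44822 + 495231/(-265126) = (1/4204)/44822 + 495231/(-265126) = (1/4204)*(1/44822) + 495231*(-1/265126) = 1/188431688 - 495231/265126 = -46658606507401/24979069856344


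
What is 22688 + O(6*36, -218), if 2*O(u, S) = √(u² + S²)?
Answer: 22688 + √23545 ≈ 22841.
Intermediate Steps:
O(u, S) = √(S² + u²)/2 (O(u, S) = √(u² + S²)/2 = √(S² + u²)/2)
22688 + O(6*36, -218) = 22688 + √((-218)² + (6*36)²)/2 = 22688 + √(47524 + 216²)/2 = 22688 + √(47524 + 46656)/2 = 22688 + √94180/2 = 22688 + (2*√23545)/2 = 22688 + √23545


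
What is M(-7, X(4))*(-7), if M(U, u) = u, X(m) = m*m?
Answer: -112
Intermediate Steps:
X(m) = m²
M(-7, X(4))*(-7) = 4²*(-7) = 16*(-7) = -112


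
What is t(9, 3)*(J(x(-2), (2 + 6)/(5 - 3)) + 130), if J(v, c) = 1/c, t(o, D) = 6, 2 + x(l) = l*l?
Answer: 1563/2 ≈ 781.50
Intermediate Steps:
x(l) = -2 + l² (x(l) = -2 + l*l = -2 + l²)
t(9, 3)*(J(x(-2), (2 + 6)/(5 - 3)) + 130) = 6*(1/((2 + 6)/(5 - 3)) + 130) = 6*(1/(8/2) + 130) = 6*(1/(8*(½)) + 130) = 6*(1/4 + 130) = 6*(¼ + 130) = 6*(521/4) = 1563/2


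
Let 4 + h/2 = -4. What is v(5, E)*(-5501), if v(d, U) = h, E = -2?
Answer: 88016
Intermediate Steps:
h = -16 (h = -8 + 2*(-4) = -8 - 8 = -16)
v(d, U) = -16
v(5, E)*(-5501) = -16*(-5501) = 88016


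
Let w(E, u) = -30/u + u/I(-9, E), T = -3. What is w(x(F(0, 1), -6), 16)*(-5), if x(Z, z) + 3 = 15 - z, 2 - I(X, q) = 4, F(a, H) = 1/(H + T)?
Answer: 395/8 ≈ 49.375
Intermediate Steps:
F(a, H) = 1/(-3 + H) (F(a, H) = 1/(H - 3) = 1/(-3 + H))
I(X, q) = -2 (I(X, q) = 2 - 1*4 = 2 - 4 = -2)
x(Z, z) = 12 - z (x(Z, z) = -3 + (15 - z) = 12 - z)
w(E, u) = -30/u - u/2 (w(E, u) = -30/u + u/(-2) = -30/u + u*(-1/2) = -30/u - u/2)
w(x(F(0, 1), -6), 16)*(-5) = (-30/16 - 1/2*16)*(-5) = (-30*1/16 - 8)*(-5) = (-15/8 - 8)*(-5) = -79/8*(-5) = 395/8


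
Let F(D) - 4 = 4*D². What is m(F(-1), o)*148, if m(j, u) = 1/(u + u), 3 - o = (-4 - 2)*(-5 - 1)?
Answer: -74/33 ≈ -2.2424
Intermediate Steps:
F(D) = 4 + 4*D²
o = -33 (o = 3 - (-4 - 2)*(-5 - 1) = 3 - (-6)*(-6) = 3 - 1*36 = 3 - 36 = -33)
m(j, u) = 1/(2*u)
m(F(-1), o)*148 = ((½)/(-33))*148 = ((½)*(-1/33))*148 = -1/66*148 = -74/33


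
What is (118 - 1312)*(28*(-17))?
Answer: 568344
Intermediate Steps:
(118 - 1312)*(28*(-17)) = -1194*(-476) = 568344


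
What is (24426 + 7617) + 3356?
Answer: 35399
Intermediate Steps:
(24426 + 7617) + 3356 = 32043 + 3356 = 35399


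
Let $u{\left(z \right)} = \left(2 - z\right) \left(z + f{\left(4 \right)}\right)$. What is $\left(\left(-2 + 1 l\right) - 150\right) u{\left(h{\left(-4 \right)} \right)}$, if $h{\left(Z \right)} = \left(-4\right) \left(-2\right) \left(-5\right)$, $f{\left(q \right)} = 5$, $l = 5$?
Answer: $216090$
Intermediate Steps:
$h{\left(Z \right)} = -40$ ($h{\left(Z \right)} = 8 \left(-5\right) = -40$)
$u{\left(z \right)} = \left(2 - z\right) \left(5 + z\right)$ ($u{\left(z \right)} = \left(2 - z\right) \left(z + 5\right) = \left(2 - z\right) \left(5 + z\right)$)
$\left(\left(-2 + 1 l\right) - 150\right) u{\left(h{\left(-4 \right)} \right)} = \left(\left(-2 + 1 \cdot 5\right) - 150\right) \left(10 - \left(-40\right)^{2} - -120\right) = \left(\left(-2 + 5\right) - 150\right) \left(10 - 1600 + 120\right) = \left(3 - 150\right) \left(10 - 1600 + 120\right) = \left(-147\right) \left(-1470\right) = 216090$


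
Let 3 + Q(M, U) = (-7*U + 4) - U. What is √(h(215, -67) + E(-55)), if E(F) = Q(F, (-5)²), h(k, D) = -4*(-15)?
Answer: I*√139 ≈ 11.79*I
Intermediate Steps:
h(k, D) = 60
Q(M, U) = 1 - 8*U (Q(M, U) = -3 + ((-7*U + 4) - U) = -3 + ((4 - 7*U) - U) = -3 + (4 - 8*U) = 1 - 8*U)
E(F) = -199 (E(F) = 1 - 8*(-5)² = 1 - 8*25 = 1 - 200 = -199)
√(h(215, -67) + E(-55)) = √(60 - 199) = √(-139) = I*√139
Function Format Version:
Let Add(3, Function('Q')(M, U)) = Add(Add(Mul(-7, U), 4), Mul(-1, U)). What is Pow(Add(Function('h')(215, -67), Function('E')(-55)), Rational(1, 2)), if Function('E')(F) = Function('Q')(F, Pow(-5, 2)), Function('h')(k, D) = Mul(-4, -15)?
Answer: Mul(I, Pow(139, Rational(1, 2))) ≈ Mul(11.790, I)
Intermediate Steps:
Function('h')(k, D) = 60
Function('Q')(M, U) = Add(1, Mul(-8, U)) (Function('Q')(M, U) = Add(-3, Add(Add(Mul(-7, U), 4), Mul(-1, U))) = Add(-3, Add(Add(4, Mul(-7, U)), Mul(-1, U))) = Add(-3, Add(4, Mul(-8, U))) = Add(1, Mul(-8, U)))
Function('E')(F) = -199 (Function('E')(F) = Add(1, Mul(-8, Pow(-5, 2))) = Add(1, Mul(-8, 25)) = Add(1, -200) = -199)
Pow(Add(Function('h')(215, -67), Function('E')(-55)), Rational(1, 2)) = Pow(Add(60, -199), Rational(1, 2)) = Pow(-139, Rational(1, 2)) = Mul(I, Pow(139, Rational(1, 2)))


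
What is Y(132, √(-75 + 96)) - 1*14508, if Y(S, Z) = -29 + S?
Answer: -14405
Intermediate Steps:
Y(132, √(-75 + 96)) - 1*14508 = (-29 + 132) - 1*14508 = 103 - 14508 = -14405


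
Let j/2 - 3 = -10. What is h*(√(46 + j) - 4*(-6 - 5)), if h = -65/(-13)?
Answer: 220 + 20*√2 ≈ 248.28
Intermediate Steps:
j = -14 (j = 6 + 2*(-10) = 6 - 20 = -14)
h = 5 (h = -65*(-1/13) = 5)
h*(√(46 + j) - 4*(-6 - 5)) = 5*(√(46 - 14) - 4*(-6 - 5)) = 5*(√32 - 4*(-11)) = 5*(4*√2 + 44) = 5*(44 + 4*√2) = 220 + 20*√2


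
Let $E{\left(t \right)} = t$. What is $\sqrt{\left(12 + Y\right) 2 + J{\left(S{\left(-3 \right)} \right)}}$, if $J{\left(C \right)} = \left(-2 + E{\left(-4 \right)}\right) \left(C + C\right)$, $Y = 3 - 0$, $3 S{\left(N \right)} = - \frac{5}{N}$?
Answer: $\frac{\sqrt{210}}{3} \approx 4.8305$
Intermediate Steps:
$S{\left(N \right)} = - \frac{5}{3 N}$ ($S{\left(N \right)} = \frac{\left(-5\right) \frac{1}{N}}{3} = - \frac{5}{3 N}$)
$Y = 3$ ($Y = 3 + 0 = 3$)
$J{\left(C \right)} = - 12 C$ ($J{\left(C \right)} = \left(-2 - 4\right) \left(C + C\right) = - 6 \cdot 2 C = - 12 C$)
$\sqrt{\left(12 + Y\right) 2 + J{\left(S{\left(-3 \right)} \right)}} = \sqrt{\left(12 + 3\right) 2 - 12 \left(- \frac{5}{3 \left(-3\right)}\right)} = \sqrt{15 \cdot 2 - 12 \left(\left(- \frac{5}{3}\right) \left(- \frac{1}{3}\right)\right)} = \sqrt{30 - \frac{20}{3}} = \sqrt{\frac{70}{3}} = \frac{\sqrt{210}}{3}$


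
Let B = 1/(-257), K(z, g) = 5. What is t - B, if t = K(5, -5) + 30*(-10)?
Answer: -75814/257 ≈ -295.00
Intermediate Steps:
B = -1/257 ≈ -0.0038911
t = -295 (t = 5 + 30*(-10) = 5 - 300 = -295)
t - B = -295 - 1*(-1/257) = -295 + 1/257 = -75814/257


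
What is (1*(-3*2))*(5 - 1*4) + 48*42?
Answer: 2010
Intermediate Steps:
(1*(-3*2))*(5 - 1*4) + 48*42 = (1*(-6))*(5 - 4) + 2016 = -6*1 + 2016 = -6 + 2016 = 2010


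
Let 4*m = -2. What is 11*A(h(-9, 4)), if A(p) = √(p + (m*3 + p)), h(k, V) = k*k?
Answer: 11*√642/2 ≈ 139.36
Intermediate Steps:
m = -½ (m = (¼)*(-2) = -½ ≈ -0.50000)
h(k, V) = k²
A(p) = √(-3/2 + 2*p) (A(p) = √(p + (-½*3 + p)) = √(p + (-3/2 + p)) = √(-3/2 + 2*p))
11*A(h(-9, 4)) = 11*(√(-6 + 8*(-9)²)/2) = 11*(√(-6 + 8*81)/2) = 11*(√(-6 + 648)/2) = 11*(√642/2) = 11*√642/2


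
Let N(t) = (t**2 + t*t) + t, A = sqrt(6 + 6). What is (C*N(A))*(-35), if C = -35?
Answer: 29400 + 2450*sqrt(3) ≈ 33644.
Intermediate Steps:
A = 2*sqrt(3) (A = sqrt(12) = 2*sqrt(3) ≈ 3.4641)
N(t) = t + 2*t**2 (N(t) = (t**2 + t**2) + t = 2*t**2 + t = t + 2*t**2)
(C*N(A))*(-35) = -35*2*sqrt(3)*(1 + 2*(2*sqrt(3)))*(-35) = -35*2*sqrt(3)*(1 + 4*sqrt(3))*(-35) = -70*sqrt(3)*(1 + 4*sqrt(3))*(-35) = 2450*sqrt(3)*(1 + 4*sqrt(3))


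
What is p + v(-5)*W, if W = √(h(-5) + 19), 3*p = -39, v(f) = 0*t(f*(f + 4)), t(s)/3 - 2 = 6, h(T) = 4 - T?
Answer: -13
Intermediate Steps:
t(s) = 24 (t(s) = 6 + 3*6 = 6 + 18 = 24)
v(f) = 0 (v(f) = 0*24 = 0)
p = -13 (p = (⅓)*(-39) = -13)
W = 2*√7 (W = √((4 - 1*(-5)) + 19) = √((4 + 5) + 19) = √(9 + 19) = √28 = 2*√7 ≈ 5.2915)
p + v(-5)*W = -13 + 0*(2*√7) = -13 + 0 = -13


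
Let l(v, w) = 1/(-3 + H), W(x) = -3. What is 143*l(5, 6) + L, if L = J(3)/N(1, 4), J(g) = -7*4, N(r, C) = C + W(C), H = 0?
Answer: -227/3 ≈ -75.667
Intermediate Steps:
N(r, C) = -3 + C (N(r, C) = C - 3 = -3 + C)
l(v, w) = -⅓ (l(v, w) = 1/(-3 + 0) = 1/(-3) = -⅓)
J(g) = -28
L = -28 (L = -28/(-3 + 4) = -28/1 = -28*1 = -28)
143*l(5, 6) + L = 143*(-⅓) - 28 = -143/3 - 28 = -227/3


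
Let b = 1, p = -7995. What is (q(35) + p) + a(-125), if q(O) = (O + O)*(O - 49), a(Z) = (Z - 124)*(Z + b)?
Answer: 21901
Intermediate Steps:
a(Z) = (1 + Z)*(-124 + Z) (a(Z) = (Z - 124)*(Z + 1) = (-124 + Z)*(1 + Z) = (1 + Z)*(-124 + Z))
q(O) = 2*O*(-49 + O) (q(O) = (2*O)*(-49 + O) = 2*O*(-49 + O))
(q(35) + p) + a(-125) = (2*35*(-49 + 35) - 7995) + (-124 + (-125)**2 - 123*(-125)) = (2*35*(-14) - 7995) + (-124 + 15625 + 15375) = (-980 - 7995) + 30876 = -8975 + 30876 = 21901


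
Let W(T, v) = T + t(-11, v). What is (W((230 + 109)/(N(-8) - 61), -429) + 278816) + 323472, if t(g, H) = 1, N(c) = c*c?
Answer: 602402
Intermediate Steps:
N(c) = c²
W(T, v) = 1 + T (W(T, v) = T + 1 = 1 + T)
(W((230 + 109)/(N(-8) - 61), -429) + 278816) + 323472 = ((1 + (230 + 109)/((-8)² - 61)) + 278816) + 323472 = ((1 + 339/(64 - 61)) + 278816) + 323472 = ((1 + 339/3) + 278816) + 323472 = ((1 + 339*(⅓)) + 278816) + 323472 = ((1 + 113) + 278816) + 323472 = (114 + 278816) + 323472 = 278930 + 323472 = 602402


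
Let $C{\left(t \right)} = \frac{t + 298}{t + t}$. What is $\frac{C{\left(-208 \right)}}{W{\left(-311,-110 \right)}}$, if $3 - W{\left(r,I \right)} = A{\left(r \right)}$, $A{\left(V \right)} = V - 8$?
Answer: $- \frac{45}{66976} \approx -0.00067188$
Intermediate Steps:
$A{\left(V \right)} = -8 + V$
$W{\left(r,I \right)} = 11 - r$ ($W{\left(r,I \right)} = 3 - \left(-8 + r\right) = 11 - r$)
$C{\left(t \right)} = \frac{298 + t}{2 t}$
$\frac{C{\left(-208 \right)}}{W{\left(-311,-110 \right)}} = \frac{\frac{1}{2} \frac{1}{-208} \left(298 - 208\right)}{11 - -311} = \frac{\frac{1}{2} \left(- \frac{1}{208}\right) 90}{11 + 311} = - \frac{45}{208 \cdot 322} = \left(- \frac{45}{208}\right) \frac{1}{322} = - \frac{45}{66976}$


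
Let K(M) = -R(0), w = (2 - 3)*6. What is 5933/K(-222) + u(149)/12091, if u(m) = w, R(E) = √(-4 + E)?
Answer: -6/12091 + 5933*I/2 ≈ -0.00049624 + 2966.5*I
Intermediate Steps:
w = -6 (w = -1*6 = -6)
u(m) = -6
K(M) = -2*I (K(M) = -√(-4 + 0) = -√(-4) = -2*I)
5933/K(-222) + u(149)/12091 = 5933/((-2*I)) - 6/12091 = 5933*(I/2) - 6*1/12091 = 5933*I/2 - 6/12091 = -6/12091 + 5933*I/2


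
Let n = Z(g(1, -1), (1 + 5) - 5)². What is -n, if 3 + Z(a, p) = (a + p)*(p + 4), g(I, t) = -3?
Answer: -169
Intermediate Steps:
Z(a, p) = -3 + (4 + p)*(a + p) (Z(a, p) = -3 + (a + p)*(p + 4) = -3 + (a + p)*(4 + p) = -3 + (4 + p)*(a + p))
n = 169 (n = (-3 + ((1 + 5) - 5)² + 4*(-3) + 4*((1 + 5) - 5) - 3*((1 + 5) - 5))² = (-3 + (6 - 5)² - 12 + 4*(6 - 5) - 3*(6 - 5))² = (-3 + 1² - 12 + 4*1 - 3*1)² = (-3 + 1 - 12 + 4 - 3)² = (-13)² = 169)
-n = -1*169 = -169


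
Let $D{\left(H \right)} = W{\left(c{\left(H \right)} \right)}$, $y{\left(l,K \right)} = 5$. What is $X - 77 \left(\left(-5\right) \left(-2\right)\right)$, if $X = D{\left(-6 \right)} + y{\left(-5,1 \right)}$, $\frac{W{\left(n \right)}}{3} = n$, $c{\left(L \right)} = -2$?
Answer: $-771$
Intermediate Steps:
$W{\left(n \right)} = 3 n$
$D{\left(H \right)} = -6$ ($D{\left(H \right)} = 3 \left(-2\right) = -6$)
$X = -1$ ($X = -6 + 5 = -1$)
$X - 77 \left(\left(-5\right) \left(-2\right)\right) = -1 - 77 \left(\left(-5\right) \left(-2\right)\right) = -1 - 770 = -771$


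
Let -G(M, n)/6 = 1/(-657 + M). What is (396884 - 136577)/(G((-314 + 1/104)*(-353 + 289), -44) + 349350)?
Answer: 21926439531/29426798524 ≈ 0.74512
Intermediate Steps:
G(M, n) = -6/(-657 + M)
(396884 - 136577)/(G((-314 + 1/104)*(-353 + 289), -44) + 349350) = (396884 - 136577)/(-6/(-657 + (-314 + 1/104)*(-353 + 289)) + 349350) = 260307/(-6/(-657 + (-314 + 1/104)*(-64)) + 349350) = 260307/(-6/(-657 - 32655/104*(-64)) + 349350) = 260307/(-6/(-657 + 261240/13) + 349350) = 260307/(-6/252699/13 + 349350) = 260307/(-6*13/252699 + 349350) = 260307/(-26/84233 + 349350) = 260307/(29426798524/84233) = 260307*(84233/29426798524) = 21926439531/29426798524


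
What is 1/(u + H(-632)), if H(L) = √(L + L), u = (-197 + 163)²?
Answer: 289/334400 - I*√79/334400 ≈ 0.00086423 - 2.658e-5*I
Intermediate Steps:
u = 1156 (u = (-34)² = 1156)
H(L) = √2*√L (H(L) = √(2*L) = √2*√L)
1/(u + H(-632)) = 1/(1156 + √2*√(-632)) = 1/(1156 + √2*(2*I*√158)) = 1/(1156 + 4*I*√79)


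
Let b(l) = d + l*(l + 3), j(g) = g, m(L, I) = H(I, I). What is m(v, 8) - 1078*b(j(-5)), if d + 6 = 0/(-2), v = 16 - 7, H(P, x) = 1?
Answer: -4311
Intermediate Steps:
v = 9
m(L, I) = 1
d = -6 (d = -6 + 0/(-2) = -6 + 0*(-½) = -6 + 0 = -6)
b(l) = -6 + l*(3 + l) (b(l) = -6 + l*(l + 3) = -6 + l*(3 + l))
m(v, 8) - 1078*b(j(-5)) = 1 - 1078*(-6 + (-5)² + 3*(-5)) = 1 - 1078*(-6 + 25 - 15) = 1 - 1078*4 = 1 - 4312 = -4311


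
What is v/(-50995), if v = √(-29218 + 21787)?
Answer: -I*√7431/50995 ≈ -0.0016904*I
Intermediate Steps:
v = I*√7431 (v = √(-7431) = I*√7431 ≈ 86.203*I)
v/(-50995) = (I*√7431)/(-50995) = (I*√7431)*(-1/50995) = -I*√7431/50995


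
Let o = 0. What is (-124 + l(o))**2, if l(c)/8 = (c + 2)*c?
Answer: 15376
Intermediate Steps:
l(c) = 8*c*(2 + c) (l(c) = 8*((c + 2)*c) = 8*((2 + c)*c) = 8*(c*(2 + c)) = 8*c*(2 + c))
(-124 + l(o))**2 = (-124 + 8*0*(2 + 0))**2 = (-124 + 8*0*2)**2 = (-124 + 0)**2 = (-124)**2 = 15376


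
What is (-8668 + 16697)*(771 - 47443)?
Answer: -374729488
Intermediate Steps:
(-8668 + 16697)*(771 - 47443) = 8029*(-46672) = -374729488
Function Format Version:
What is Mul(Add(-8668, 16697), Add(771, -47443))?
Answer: -374729488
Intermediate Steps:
Mul(Add(-8668, 16697), Add(771, -47443)) = Mul(8029, -46672) = -374729488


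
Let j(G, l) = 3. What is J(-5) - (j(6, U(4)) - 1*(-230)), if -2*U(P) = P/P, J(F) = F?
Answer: -238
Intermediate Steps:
U(P) = -½ (U(P) = -P/(2*P) = -½*1 = -½)
J(-5) - (j(6, U(4)) - 1*(-230)) = -5 - (3 - 1*(-230)) = -5 - (3 + 230) = -5 - 1*233 = -5 - 233 = -238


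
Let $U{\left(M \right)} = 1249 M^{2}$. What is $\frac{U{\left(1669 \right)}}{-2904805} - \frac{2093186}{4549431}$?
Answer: $- \frac{15834304536831689}{13215209915955} \approx -1198.2$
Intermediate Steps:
$\frac{U{\left(1669 \right)}}{-2904805} - \frac{2093186}{4549431} = \frac{1249 \cdot 1669^{2}}{-2904805} - \frac{2093186}{4549431} = 1249 \cdot 2785561 \left(- \frac{1}{2904805}\right) - \frac{2093186}{4549431} = 3479165689 \left(- \frac{1}{2904805}\right) - \frac{2093186}{4549431} = - \frac{3479165689}{2904805} - \frac{2093186}{4549431} = - \frac{15834304536831689}{13215209915955}$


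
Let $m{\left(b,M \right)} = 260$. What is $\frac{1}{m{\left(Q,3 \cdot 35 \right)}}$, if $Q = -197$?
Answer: $\frac{1}{260} \approx 0.0038462$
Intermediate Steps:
$\frac{1}{m{\left(Q,3 \cdot 35 \right)}} = \frac{1}{260}$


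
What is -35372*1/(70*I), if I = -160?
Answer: 8843/2800 ≈ 3.1582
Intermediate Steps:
-35372*1/(70*I) = -35372/(70*(-160)) = -35372/(-11200) = -35372*(-1/11200) = 8843/2800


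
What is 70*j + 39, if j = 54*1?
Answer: 3819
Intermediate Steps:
j = 54
70*j + 39 = 70*54 + 39 = 3780 + 39 = 3819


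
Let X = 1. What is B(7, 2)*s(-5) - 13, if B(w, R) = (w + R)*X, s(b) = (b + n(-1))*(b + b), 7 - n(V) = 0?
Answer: -193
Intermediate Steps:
n(V) = 7 (n(V) = 7 - 1*0 = 7 + 0 = 7)
s(b) = 2*b*(7 + b) (s(b) = (b + 7)*(b + b) = (7 + b)*(2*b) = 2*b*(7 + b))
B(w, R) = R + w (B(w, R) = (w + R)*1 = (R + w)*1 = R + w)
B(7, 2)*s(-5) - 13 = (2 + 7)*(2*(-5)*(7 - 5)) - 13 = 9*(2*(-5)*2) - 13 = 9*(-20) - 13 = -180 - 13 = -193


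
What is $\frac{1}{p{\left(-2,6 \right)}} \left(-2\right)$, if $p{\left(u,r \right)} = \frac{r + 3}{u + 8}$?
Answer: $- \frac{4}{3} \approx -1.3333$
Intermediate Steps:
$p{\left(u,r \right)} = \frac{3 + r}{8 + u}$
$\frac{1}{p{\left(-2,6 \right)}} \left(-2\right) = \frac{1}{\frac{1}{8 - 2} \left(3 + 6\right)} \left(-2\right) = \frac{1}{\frac{1}{6} \cdot 9} \left(-2\right) = \frac{1}{\frac{3}{2}} \left(-2\right) = \frac{2}{3} \left(-2\right) = - \frac{4}{3}$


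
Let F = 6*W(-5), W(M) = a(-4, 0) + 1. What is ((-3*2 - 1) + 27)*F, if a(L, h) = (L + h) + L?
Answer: -840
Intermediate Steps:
a(L, h) = h + 2*L
W(M) = -7 (W(M) = (0 + 2*(-4)) + 1 = (0 - 8) + 1 = -8 + 1 = -7)
F = -42 (F = 6*(-7) = -42)
((-3*2 - 1) + 27)*F = ((-3*2 - 1) + 27)*(-42) = ((-6 - 1) + 27)*(-42) = (-7 + 27)*(-42) = 20*(-42) = -840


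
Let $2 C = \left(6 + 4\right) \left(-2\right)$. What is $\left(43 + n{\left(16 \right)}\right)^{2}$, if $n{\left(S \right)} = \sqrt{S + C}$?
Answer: $\left(43 + \sqrt{6}\right)^{2} \approx 2065.7$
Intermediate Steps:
$C = -10$ ($C = \frac{\left(6 + 4\right) \left(-2\right)}{2} = \frac{10 \left(-2\right)}{2} = \frac{1}{2} \left(-20\right) = -10$)
$n{\left(S \right)} = \sqrt{-10 + S}$ ($n{\left(S \right)} = \sqrt{S - 10} = \sqrt{-10 + S}$)
$\left(43 + n{\left(16 \right)}\right)^{2} = \left(43 + \sqrt{-10 + 16}\right)^{2} = \left(43 + \sqrt{6}\right)^{2}$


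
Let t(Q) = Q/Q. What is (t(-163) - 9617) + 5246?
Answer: -4370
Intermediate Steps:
t(Q) = 1
(t(-163) - 9617) + 5246 = (1 - 9617) + 5246 = -9616 + 5246 = -4370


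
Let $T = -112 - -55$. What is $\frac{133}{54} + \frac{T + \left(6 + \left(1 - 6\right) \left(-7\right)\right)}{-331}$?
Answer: $\frac{44887}{17874} \approx 2.5113$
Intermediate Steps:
$T = -57$ ($T = -112 + 55 = -57$)
$\frac{133}{54} + \frac{T + \left(6 + \left(1 - 6\right) \left(-7\right)\right)}{-331} = \frac{133}{54} + \frac{-57 + \left(6 + \left(1 - 6\right) \left(-7\right)\right)}{-331} = 133 \cdot \frac{1}{54} + \left(-57 + \left(6 + \left(1 - 6\right) \left(-7\right)\right)\right) \left(- \frac{1}{331}\right) = \frac{133}{54} + \left(-57 + \left(6 - -35\right)\right) \left(- \frac{1}{331}\right) = \frac{133}{54} + \left(-57 + \left(6 + 35\right)\right) \left(- \frac{1}{331}\right) = \frac{133}{54} + \left(-57 + 41\right) \left(- \frac{1}{331}\right) = \frac{133}{54} - - \frac{16}{331} = \frac{133}{54} + \frac{16}{331} = \frac{44887}{17874}$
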